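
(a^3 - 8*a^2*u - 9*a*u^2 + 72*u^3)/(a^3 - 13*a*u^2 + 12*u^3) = (-a^2 + 5*a*u + 24*u^2)/(-a^2 - 3*a*u + 4*u^2)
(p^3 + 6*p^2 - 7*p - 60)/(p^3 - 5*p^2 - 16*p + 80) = (p^2 + 2*p - 15)/(p^2 - 9*p + 20)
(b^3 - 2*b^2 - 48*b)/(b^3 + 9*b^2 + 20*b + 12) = b*(b - 8)/(b^2 + 3*b + 2)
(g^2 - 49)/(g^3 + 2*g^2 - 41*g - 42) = (g - 7)/(g^2 - 5*g - 6)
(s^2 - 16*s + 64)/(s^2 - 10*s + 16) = (s - 8)/(s - 2)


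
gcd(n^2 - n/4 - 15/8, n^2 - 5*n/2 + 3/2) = n - 3/2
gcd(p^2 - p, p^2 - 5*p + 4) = p - 1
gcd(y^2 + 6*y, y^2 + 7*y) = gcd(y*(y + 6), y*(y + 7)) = y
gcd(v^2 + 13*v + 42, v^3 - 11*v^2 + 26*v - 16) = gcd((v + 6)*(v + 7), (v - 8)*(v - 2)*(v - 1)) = 1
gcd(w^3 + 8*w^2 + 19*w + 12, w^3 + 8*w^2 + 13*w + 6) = w + 1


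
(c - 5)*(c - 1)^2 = c^3 - 7*c^2 + 11*c - 5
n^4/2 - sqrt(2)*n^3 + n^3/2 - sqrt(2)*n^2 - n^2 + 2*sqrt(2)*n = n*(n/2 + 1)*(n - 1)*(n - 2*sqrt(2))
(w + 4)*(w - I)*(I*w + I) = I*w^3 + w^2 + 5*I*w^2 + 5*w + 4*I*w + 4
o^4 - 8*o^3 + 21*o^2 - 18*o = o*(o - 3)^2*(o - 2)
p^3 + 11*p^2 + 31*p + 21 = (p + 1)*(p + 3)*(p + 7)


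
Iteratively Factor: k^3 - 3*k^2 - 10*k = (k - 5)*(k^2 + 2*k) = (k - 5)*(k + 2)*(k)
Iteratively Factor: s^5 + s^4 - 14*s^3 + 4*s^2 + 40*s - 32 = (s - 2)*(s^4 + 3*s^3 - 8*s^2 - 12*s + 16) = (s - 2)*(s + 2)*(s^3 + s^2 - 10*s + 8) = (s - 2)*(s - 1)*(s + 2)*(s^2 + 2*s - 8) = (s - 2)^2*(s - 1)*(s + 2)*(s + 4)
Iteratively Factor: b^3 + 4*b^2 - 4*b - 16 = (b - 2)*(b^2 + 6*b + 8) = (b - 2)*(b + 2)*(b + 4)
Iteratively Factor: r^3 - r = (r - 1)*(r^2 + r) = r*(r - 1)*(r + 1)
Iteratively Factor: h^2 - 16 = (h + 4)*(h - 4)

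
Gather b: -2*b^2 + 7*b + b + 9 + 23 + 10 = -2*b^2 + 8*b + 42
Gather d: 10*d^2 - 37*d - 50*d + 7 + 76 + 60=10*d^2 - 87*d + 143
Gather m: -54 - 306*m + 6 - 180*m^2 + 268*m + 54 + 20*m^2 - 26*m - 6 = -160*m^2 - 64*m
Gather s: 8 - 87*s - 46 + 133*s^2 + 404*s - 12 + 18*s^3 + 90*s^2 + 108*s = 18*s^3 + 223*s^2 + 425*s - 50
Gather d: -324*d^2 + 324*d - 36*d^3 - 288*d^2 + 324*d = -36*d^3 - 612*d^2 + 648*d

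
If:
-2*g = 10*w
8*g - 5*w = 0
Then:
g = 0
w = 0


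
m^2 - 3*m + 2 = (m - 2)*(m - 1)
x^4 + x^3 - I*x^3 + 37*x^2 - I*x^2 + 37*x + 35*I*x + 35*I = (x + 1)*(x - 7*I)*(x + I)*(x + 5*I)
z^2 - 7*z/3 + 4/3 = (z - 4/3)*(z - 1)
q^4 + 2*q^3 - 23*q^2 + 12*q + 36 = (q - 3)*(q - 2)*(q + 1)*(q + 6)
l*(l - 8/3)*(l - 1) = l^3 - 11*l^2/3 + 8*l/3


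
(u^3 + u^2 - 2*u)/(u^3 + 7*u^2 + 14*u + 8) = u*(u - 1)/(u^2 + 5*u + 4)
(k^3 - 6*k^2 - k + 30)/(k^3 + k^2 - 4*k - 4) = (k^2 - 8*k + 15)/(k^2 - k - 2)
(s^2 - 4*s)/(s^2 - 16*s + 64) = s*(s - 4)/(s^2 - 16*s + 64)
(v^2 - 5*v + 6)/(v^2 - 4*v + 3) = (v - 2)/(v - 1)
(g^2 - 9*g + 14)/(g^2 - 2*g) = (g - 7)/g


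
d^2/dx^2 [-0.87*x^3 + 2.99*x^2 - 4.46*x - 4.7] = 5.98 - 5.22*x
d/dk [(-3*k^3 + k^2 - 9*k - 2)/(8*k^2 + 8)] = 3*(-k^4 + 2*k - 3)/(8*(k^4 + 2*k^2 + 1))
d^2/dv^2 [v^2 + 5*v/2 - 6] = 2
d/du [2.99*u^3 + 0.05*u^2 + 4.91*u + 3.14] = 8.97*u^2 + 0.1*u + 4.91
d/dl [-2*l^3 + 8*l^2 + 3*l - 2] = -6*l^2 + 16*l + 3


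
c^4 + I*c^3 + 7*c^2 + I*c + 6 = (c - 2*I)*(c - I)*(c + I)*(c + 3*I)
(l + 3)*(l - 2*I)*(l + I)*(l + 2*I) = l^4 + 3*l^3 + I*l^3 + 4*l^2 + 3*I*l^2 + 12*l + 4*I*l + 12*I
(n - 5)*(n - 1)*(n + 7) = n^3 + n^2 - 37*n + 35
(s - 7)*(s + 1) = s^2 - 6*s - 7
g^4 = g^4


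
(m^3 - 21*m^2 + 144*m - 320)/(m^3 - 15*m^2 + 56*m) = (m^2 - 13*m + 40)/(m*(m - 7))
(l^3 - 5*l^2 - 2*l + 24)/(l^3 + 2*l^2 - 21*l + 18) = (l^2 - 2*l - 8)/(l^2 + 5*l - 6)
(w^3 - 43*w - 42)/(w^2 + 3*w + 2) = (w^2 - w - 42)/(w + 2)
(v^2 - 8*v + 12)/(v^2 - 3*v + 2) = (v - 6)/(v - 1)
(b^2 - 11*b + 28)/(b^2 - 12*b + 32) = (b - 7)/(b - 8)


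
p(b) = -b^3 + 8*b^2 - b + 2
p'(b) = -3*b^2 + 16*b - 1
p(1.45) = 14.32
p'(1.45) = 15.89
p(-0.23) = 2.67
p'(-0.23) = -4.84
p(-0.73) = 7.38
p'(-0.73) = -14.28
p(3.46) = 52.89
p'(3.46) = 18.45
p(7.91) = -0.28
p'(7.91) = -62.14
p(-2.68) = 81.39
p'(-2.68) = -65.43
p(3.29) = 49.69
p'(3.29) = 19.17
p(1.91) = 22.31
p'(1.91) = 18.62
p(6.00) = 68.00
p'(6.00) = -13.00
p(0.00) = 2.00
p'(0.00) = -1.00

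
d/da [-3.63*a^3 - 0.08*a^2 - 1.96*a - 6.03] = -10.89*a^2 - 0.16*a - 1.96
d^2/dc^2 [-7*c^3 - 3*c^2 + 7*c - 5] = -42*c - 6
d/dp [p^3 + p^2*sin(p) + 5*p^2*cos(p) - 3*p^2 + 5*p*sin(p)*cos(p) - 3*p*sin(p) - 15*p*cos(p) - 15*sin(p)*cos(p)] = -5*p^2*sin(p) + p^2*cos(p) + 3*p^2 + 17*p*sin(p) + 7*p*cos(p) + 5*p*cos(2*p) - 6*p - 3*sin(p) + 5*sin(2*p)/2 - 15*cos(p) - 15*cos(2*p)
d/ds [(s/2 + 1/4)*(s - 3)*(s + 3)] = 3*s^2/2 + s/2 - 9/2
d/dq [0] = 0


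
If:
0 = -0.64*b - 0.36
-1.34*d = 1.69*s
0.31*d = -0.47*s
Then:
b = -0.56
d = 0.00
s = 0.00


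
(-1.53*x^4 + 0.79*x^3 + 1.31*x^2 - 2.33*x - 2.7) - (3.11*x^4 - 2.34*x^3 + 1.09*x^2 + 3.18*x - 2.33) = -4.64*x^4 + 3.13*x^3 + 0.22*x^2 - 5.51*x - 0.37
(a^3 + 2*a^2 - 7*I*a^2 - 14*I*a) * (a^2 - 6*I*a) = a^5 + 2*a^4 - 13*I*a^4 - 42*a^3 - 26*I*a^3 - 84*a^2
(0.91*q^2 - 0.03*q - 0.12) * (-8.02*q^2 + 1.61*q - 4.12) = -7.2982*q^4 + 1.7057*q^3 - 2.8351*q^2 - 0.0696*q + 0.4944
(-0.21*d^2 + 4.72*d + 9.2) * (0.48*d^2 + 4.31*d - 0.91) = -0.1008*d^4 + 1.3605*d^3 + 24.9503*d^2 + 35.3568*d - 8.372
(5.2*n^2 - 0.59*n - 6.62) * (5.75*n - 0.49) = 29.9*n^3 - 5.9405*n^2 - 37.7759*n + 3.2438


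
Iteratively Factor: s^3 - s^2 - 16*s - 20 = (s + 2)*(s^2 - 3*s - 10) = (s - 5)*(s + 2)*(s + 2)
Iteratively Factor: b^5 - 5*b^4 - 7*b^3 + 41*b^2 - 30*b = (b - 2)*(b^4 - 3*b^3 - 13*b^2 + 15*b) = (b - 5)*(b - 2)*(b^3 + 2*b^2 - 3*b) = b*(b - 5)*(b - 2)*(b^2 + 2*b - 3) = b*(b - 5)*(b - 2)*(b - 1)*(b + 3)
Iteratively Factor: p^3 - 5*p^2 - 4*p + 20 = (p - 2)*(p^2 - 3*p - 10) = (p - 5)*(p - 2)*(p + 2)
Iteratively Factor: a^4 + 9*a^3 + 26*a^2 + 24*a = (a + 2)*(a^3 + 7*a^2 + 12*a) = (a + 2)*(a + 3)*(a^2 + 4*a) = a*(a + 2)*(a + 3)*(a + 4)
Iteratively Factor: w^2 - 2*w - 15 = (w + 3)*(w - 5)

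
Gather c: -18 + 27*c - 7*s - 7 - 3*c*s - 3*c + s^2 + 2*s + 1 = c*(24 - 3*s) + s^2 - 5*s - 24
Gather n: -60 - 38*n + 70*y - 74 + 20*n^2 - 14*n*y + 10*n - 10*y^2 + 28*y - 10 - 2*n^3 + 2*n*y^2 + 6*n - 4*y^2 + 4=-2*n^3 + 20*n^2 + n*(2*y^2 - 14*y - 22) - 14*y^2 + 98*y - 140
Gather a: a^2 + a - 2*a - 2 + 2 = a^2 - a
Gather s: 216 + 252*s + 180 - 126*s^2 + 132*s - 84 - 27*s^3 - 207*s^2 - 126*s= -27*s^3 - 333*s^2 + 258*s + 312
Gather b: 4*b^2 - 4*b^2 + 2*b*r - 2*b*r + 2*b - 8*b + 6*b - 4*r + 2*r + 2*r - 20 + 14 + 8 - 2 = 0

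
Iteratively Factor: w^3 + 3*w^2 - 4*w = (w)*(w^2 + 3*w - 4) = w*(w + 4)*(w - 1)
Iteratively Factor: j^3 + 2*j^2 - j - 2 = (j + 2)*(j^2 - 1) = (j + 1)*(j + 2)*(j - 1)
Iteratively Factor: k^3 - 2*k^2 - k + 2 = (k + 1)*(k^2 - 3*k + 2) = (k - 1)*(k + 1)*(k - 2)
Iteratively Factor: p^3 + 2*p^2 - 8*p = (p)*(p^2 + 2*p - 8) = p*(p - 2)*(p + 4)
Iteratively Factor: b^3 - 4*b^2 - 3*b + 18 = (b - 3)*(b^2 - b - 6) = (b - 3)^2*(b + 2)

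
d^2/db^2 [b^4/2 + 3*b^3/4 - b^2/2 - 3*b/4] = 6*b^2 + 9*b/2 - 1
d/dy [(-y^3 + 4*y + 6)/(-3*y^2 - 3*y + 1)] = (3*y^4 + 6*y^3 + 9*y^2 + 36*y + 22)/(9*y^4 + 18*y^3 + 3*y^2 - 6*y + 1)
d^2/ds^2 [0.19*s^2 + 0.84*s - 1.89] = 0.380000000000000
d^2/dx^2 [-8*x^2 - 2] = -16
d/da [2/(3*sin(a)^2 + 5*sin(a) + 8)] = -2*(6*sin(a) + 5)*cos(a)/(3*sin(a)^2 + 5*sin(a) + 8)^2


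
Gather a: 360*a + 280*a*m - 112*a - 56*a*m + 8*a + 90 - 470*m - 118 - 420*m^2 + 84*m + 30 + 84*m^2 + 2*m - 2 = a*(224*m + 256) - 336*m^2 - 384*m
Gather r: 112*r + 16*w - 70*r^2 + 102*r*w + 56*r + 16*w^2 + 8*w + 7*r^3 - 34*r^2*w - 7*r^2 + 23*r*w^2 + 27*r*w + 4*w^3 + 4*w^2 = 7*r^3 + r^2*(-34*w - 77) + r*(23*w^2 + 129*w + 168) + 4*w^3 + 20*w^2 + 24*w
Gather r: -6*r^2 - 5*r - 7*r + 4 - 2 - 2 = -6*r^2 - 12*r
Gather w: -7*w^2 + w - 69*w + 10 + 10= -7*w^2 - 68*w + 20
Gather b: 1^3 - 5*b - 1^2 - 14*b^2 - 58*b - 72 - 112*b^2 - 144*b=-126*b^2 - 207*b - 72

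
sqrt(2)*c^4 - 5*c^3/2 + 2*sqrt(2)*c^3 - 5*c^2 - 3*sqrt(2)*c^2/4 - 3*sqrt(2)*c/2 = c*(c + 2)*(c - 3*sqrt(2)/2)*(sqrt(2)*c + 1/2)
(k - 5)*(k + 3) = k^2 - 2*k - 15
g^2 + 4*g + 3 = (g + 1)*(g + 3)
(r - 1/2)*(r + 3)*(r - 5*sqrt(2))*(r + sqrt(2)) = r^4 - 4*sqrt(2)*r^3 + 5*r^3/2 - 10*sqrt(2)*r^2 - 23*r^2/2 - 25*r + 6*sqrt(2)*r + 15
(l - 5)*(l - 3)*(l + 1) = l^3 - 7*l^2 + 7*l + 15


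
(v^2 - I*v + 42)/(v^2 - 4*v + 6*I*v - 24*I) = (v - 7*I)/(v - 4)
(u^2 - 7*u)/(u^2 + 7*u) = (u - 7)/(u + 7)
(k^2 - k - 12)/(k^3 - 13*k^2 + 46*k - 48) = (k^2 - k - 12)/(k^3 - 13*k^2 + 46*k - 48)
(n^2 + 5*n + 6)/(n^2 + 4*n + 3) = (n + 2)/(n + 1)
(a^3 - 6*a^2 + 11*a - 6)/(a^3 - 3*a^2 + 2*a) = (a - 3)/a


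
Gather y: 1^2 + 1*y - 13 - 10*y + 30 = 18 - 9*y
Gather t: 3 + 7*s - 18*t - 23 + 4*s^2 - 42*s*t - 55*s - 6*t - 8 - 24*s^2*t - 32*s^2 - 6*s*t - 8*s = -28*s^2 - 56*s + t*(-24*s^2 - 48*s - 24) - 28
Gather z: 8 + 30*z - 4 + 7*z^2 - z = 7*z^2 + 29*z + 4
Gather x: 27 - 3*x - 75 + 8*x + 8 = 5*x - 40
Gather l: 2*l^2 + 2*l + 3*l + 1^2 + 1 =2*l^2 + 5*l + 2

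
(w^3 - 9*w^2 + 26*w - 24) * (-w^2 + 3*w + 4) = -w^5 + 12*w^4 - 49*w^3 + 66*w^2 + 32*w - 96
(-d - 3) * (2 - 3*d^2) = 3*d^3 + 9*d^2 - 2*d - 6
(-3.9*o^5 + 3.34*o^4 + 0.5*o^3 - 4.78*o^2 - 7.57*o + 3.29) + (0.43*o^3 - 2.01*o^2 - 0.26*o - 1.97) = -3.9*o^5 + 3.34*o^4 + 0.93*o^3 - 6.79*o^2 - 7.83*o + 1.32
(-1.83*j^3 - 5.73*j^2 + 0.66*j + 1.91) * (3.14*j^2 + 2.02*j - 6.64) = -5.7462*j^5 - 21.6888*j^4 + 2.649*j^3 + 45.3778*j^2 - 0.5242*j - 12.6824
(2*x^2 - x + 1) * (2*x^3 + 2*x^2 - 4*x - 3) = 4*x^5 + 2*x^4 - 8*x^3 - x - 3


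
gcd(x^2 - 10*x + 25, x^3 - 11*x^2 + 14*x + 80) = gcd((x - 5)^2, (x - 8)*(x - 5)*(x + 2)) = x - 5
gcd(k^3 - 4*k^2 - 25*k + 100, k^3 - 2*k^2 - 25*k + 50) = k^2 - 25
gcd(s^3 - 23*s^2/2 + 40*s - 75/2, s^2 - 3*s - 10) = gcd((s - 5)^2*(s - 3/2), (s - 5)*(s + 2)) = s - 5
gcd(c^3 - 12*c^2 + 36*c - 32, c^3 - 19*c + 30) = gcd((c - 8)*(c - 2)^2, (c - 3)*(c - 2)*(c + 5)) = c - 2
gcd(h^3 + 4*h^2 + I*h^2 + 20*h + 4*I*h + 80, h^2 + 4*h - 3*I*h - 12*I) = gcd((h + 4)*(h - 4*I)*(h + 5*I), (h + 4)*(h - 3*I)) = h + 4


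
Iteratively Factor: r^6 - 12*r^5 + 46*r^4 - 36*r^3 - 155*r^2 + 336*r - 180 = (r - 2)*(r^5 - 10*r^4 + 26*r^3 + 16*r^2 - 123*r + 90) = (r - 3)*(r - 2)*(r^4 - 7*r^3 + 5*r^2 + 31*r - 30) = (r - 3)*(r - 2)*(r - 1)*(r^3 - 6*r^2 - r + 30) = (r - 5)*(r - 3)*(r - 2)*(r - 1)*(r^2 - r - 6) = (r - 5)*(r - 3)^2*(r - 2)*(r - 1)*(r + 2)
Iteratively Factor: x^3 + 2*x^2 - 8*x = (x)*(x^2 + 2*x - 8) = x*(x - 2)*(x + 4)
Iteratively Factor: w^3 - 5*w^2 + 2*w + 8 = (w - 4)*(w^2 - w - 2) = (w - 4)*(w + 1)*(w - 2)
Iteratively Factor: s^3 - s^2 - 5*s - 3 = (s + 1)*(s^2 - 2*s - 3) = (s + 1)^2*(s - 3)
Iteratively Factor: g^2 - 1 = (g + 1)*(g - 1)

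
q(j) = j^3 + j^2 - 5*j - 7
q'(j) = 3*j^2 + 2*j - 5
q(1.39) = -9.33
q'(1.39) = 3.58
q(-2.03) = -1.09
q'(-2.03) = 3.30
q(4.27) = 67.74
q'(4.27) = 58.24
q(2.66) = 5.60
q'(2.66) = 21.55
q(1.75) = -7.33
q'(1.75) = 7.69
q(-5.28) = -99.92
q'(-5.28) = 68.08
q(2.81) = 9.03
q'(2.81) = 24.31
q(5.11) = 126.99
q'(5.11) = 83.56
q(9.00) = 758.00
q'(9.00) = 256.00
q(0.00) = -7.00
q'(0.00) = -5.00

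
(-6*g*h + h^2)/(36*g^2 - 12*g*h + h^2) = -h/(6*g - h)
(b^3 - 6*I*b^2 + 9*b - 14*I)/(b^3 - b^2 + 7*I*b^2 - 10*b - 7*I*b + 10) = (b^2 - 8*I*b - 7)/(b^2 + b*(-1 + 5*I) - 5*I)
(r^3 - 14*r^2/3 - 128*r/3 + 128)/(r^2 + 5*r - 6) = (3*r^2 - 32*r + 64)/(3*(r - 1))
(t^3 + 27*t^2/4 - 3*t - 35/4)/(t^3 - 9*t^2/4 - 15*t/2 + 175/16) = 4*(t^2 + 8*t + 7)/(4*t^2 - 4*t - 35)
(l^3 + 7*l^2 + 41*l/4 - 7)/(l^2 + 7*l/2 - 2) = l + 7/2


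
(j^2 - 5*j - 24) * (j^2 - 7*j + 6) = j^4 - 12*j^3 + 17*j^2 + 138*j - 144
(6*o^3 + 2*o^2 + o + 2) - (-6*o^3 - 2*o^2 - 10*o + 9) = 12*o^3 + 4*o^2 + 11*o - 7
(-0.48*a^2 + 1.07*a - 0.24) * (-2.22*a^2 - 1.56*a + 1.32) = 1.0656*a^4 - 1.6266*a^3 - 1.77*a^2 + 1.7868*a - 0.3168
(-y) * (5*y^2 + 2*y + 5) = -5*y^3 - 2*y^2 - 5*y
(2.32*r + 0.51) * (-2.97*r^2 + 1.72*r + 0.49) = -6.8904*r^3 + 2.4757*r^2 + 2.014*r + 0.2499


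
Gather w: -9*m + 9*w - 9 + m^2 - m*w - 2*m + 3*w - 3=m^2 - 11*m + w*(12 - m) - 12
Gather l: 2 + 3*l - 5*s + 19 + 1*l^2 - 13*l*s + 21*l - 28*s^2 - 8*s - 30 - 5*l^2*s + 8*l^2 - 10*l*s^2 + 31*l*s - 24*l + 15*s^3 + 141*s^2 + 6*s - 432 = l^2*(9 - 5*s) + l*(-10*s^2 + 18*s) + 15*s^3 + 113*s^2 - 7*s - 441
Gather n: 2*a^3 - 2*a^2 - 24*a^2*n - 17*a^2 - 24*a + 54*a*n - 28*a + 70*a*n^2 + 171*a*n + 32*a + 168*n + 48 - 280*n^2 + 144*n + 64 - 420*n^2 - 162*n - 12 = 2*a^3 - 19*a^2 - 20*a + n^2*(70*a - 700) + n*(-24*a^2 + 225*a + 150) + 100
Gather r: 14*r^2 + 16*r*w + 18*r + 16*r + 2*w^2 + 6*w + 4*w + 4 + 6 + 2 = 14*r^2 + r*(16*w + 34) + 2*w^2 + 10*w + 12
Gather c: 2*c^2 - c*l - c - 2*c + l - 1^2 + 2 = 2*c^2 + c*(-l - 3) + l + 1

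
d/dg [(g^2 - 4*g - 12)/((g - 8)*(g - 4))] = 8*(-g^2 + 11*g - 34)/(g^4 - 24*g^3 + 208*g^2 - 768*g + 1024)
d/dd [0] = 0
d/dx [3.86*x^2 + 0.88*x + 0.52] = 7.72*x + 0.88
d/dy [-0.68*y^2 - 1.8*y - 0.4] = -1.36*y - 1.8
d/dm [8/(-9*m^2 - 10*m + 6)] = 16*(9*m + 5)/(9*m^2 + 10*m - 6)^2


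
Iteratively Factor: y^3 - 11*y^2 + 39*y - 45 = (y - 3)*(y^2 - 8*y + 15) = (y - 3)^2*(y - 5)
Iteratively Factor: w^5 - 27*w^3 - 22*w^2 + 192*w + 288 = (w + 3)*(w^4 - 3*w^3 - 18*w^2 + 32*w + 96) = (w - 4)*(w + 3)*(w^3 + w^2 - 14*w - 24) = (w - 4)^2*(w + 3)*(w^2 + 5*w + 6) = (w - 4)^2*(w + 2)*(w + 3)*(w + 3)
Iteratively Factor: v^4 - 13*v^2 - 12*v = (v - 4)*(v^3 + 4*v^2 + 3*v) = (v - 4)*(v + 1)*(v^2 + 3*v) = (v - 4)*(v + 1)*(v + 3)*(v)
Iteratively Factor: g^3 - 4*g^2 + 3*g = (g)*(g^2 - 4*g + 3) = g*(g - 3)*(g - 1)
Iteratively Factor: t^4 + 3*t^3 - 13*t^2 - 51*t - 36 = (t + 3)*(t^3 - 13*t - 12) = (t + 3)^2*(t^2 - 3*t - 4) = (t + 1)*(t + 3)^2*(t - 4)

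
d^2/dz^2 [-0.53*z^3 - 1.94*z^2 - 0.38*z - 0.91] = -3.18*z - 3.88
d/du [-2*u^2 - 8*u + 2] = -4*u - 8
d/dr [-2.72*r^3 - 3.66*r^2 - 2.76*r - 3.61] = -8.16*r^2 - 7.32*r - 2.76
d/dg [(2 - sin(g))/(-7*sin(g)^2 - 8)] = (-7*sin(g)^2 + 28*sin(g) + 8)*cos(g)/(7*sin(g)^2 + 8)^2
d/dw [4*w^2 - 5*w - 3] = 8*w - 5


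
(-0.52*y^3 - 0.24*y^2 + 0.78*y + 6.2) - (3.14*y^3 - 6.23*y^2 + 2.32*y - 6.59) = -3.66*y^3 + 5.99*y^2 - 1.54*y + 12.79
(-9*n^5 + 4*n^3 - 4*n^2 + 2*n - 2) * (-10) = 90*n^5 - 40*n^3 + 40*n^2 - 20*n + 20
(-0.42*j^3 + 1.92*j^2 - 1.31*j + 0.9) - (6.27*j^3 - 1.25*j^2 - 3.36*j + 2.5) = -6.69*j^3 + 3.17*j^2 + 2.05*j - 1.6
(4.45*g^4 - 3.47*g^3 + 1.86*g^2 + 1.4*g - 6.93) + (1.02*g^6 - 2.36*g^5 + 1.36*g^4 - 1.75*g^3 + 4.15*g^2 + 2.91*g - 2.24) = 1.02*g^6 - 2.36*g^5 + 5.81*g^4 - 5.22*g^3 + 6.01*g^2 + 4.31*g - 9.17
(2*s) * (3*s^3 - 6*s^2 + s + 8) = 6*s^4 - 12*s^3 + 2*s^2 + 16*s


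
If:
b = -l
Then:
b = -l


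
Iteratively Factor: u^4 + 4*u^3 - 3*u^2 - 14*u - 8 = (u + 4)*(u^3 - 3*u - 2) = (u - 2)*(u + 4)*(u^2 + 2*u + 1) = (u - 2)*(u + 1)*(u + 4)*(u + 1)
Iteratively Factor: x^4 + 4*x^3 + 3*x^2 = (x + 3)*(x^3 + x^2) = x*(x + 3)*(x^2 + x) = x*(x + 1)*(x + 3)*(x)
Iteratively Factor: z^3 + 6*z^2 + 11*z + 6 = (z + 2)*(z^2 + 4*z + 3) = (z + 1)*(z + 2)*(z + 3)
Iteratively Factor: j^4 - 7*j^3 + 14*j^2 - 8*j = (j - 1)*(j^3 - 6*j^2 + 8*j) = j*(j - 1)*(j^2 - 6*j + 8) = j*(j - 2)*(j - 1)*(j - 4)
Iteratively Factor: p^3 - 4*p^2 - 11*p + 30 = (p - 2)*(p^2 - 2*p - 15) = (p - 2)*(p + 3)*(p - 5)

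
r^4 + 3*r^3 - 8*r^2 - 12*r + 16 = (r - 2)*(r - 1)*(r + 2)*(r + 4)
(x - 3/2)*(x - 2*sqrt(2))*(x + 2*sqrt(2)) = x^3 - 3*x^2/2 - 8*x + 12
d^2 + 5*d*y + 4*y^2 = (d + y)*(d + 4*y)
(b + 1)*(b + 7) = b^2 + 8*b + 7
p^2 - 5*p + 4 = (p - 4)*(p - 1)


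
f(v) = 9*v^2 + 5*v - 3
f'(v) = 18*v + 5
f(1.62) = 28.72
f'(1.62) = 34.16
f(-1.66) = 13.50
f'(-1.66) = -24.88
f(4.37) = 190.72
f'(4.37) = 83.66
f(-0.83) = -0.95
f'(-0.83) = -9.94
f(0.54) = 2.32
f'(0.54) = 14.72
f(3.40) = 118.04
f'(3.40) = 66.20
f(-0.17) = -3.59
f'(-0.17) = 1.94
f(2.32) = 57.04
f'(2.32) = 46.76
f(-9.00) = 681.00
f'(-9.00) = -157.00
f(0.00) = -3.00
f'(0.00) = 5.00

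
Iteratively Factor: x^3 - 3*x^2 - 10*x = (x)*(x^2 - 3*x - 10) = x*(x + 2)*(x - 5)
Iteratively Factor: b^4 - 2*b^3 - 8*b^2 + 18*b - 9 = (b - 1)*(b^3 - b^2 - 9*b + 9) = (b - 3)*(b - 1)*(b^2 + 2*b - 3) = (b - 3)*(b - 1)*(b + 3)*(b - 1)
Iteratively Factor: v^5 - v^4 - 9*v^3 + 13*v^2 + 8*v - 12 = (v - 2)*(v^4 + v^3 - 7*v^2 - v + 6) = (v - 2)*(v - 1)*(v^3 + 2*v^2 - 5*v - 6) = (v - 2)^2*(v - 1)*(v^2 + 4*v + 3) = (v - 2)^2*(v - 1)*(v + 3)*(v + 1)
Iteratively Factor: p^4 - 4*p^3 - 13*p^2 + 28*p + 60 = (p + 2)*(p^3 - 6*p^2 - p + 30) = (p - 3)*(p + 2)*(p^2 - 3*p - 10) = (p - 5)*(p - 3)*(p + 2)*(p + 2)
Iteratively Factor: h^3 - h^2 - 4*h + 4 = (h + 2)*(h^2 - 3*h + 2) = (h - 2)*(h + 2)*(h - 1)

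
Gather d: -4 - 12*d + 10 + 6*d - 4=2 - 6*d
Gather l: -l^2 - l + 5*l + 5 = -l^2 + 4*l + 5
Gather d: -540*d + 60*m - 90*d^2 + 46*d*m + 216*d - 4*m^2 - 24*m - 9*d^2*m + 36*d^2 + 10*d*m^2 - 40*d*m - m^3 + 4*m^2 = d^2*(-9*m - 54) + d*(10*m^2 + 6*m - 324) - m^3 + 36*m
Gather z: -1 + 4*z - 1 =4*z - 2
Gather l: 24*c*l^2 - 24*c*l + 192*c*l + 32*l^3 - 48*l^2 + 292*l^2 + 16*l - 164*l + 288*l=32*l^3 + l^2*(24*c + 244) + l*(168*c + 140)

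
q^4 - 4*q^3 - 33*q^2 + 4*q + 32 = (q - 8)*(q - 1)*(q + 1)*(q + 4)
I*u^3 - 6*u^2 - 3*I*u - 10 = (u + 2*I)*(u + 5*I)*(I*u + 1)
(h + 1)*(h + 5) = h^2 + 6*h + 5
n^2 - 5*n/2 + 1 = (n - 2)*(n - 1/2)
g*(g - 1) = g^2 - g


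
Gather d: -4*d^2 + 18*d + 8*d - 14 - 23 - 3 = -4*d^2 + 26*d - 40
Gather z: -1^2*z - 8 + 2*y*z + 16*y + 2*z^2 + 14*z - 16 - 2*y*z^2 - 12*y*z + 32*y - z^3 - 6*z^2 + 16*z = 48*y - z^3 + z^2*(-2*y - 4) + z*(29 - 10*y) - 24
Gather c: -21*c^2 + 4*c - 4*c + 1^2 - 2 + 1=-21*c^2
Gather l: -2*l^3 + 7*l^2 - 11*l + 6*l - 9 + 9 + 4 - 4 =-2*l^3 + 7*l^2 - 5*l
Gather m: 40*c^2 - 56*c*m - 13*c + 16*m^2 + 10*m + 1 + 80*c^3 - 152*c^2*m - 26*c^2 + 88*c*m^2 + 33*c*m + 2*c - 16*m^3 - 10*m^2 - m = 80*c^3 + 14*c^2 - 11*c - 16*m^3 + m^2*(88*c + 6) + m*(-152*c^2 - 23*c + 9) + 1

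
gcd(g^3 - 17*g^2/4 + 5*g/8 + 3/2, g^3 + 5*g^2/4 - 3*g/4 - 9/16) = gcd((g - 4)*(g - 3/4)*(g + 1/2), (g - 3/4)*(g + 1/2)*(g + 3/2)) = g^2 - g/4 - 3/8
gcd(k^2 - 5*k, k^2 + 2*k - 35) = k - 5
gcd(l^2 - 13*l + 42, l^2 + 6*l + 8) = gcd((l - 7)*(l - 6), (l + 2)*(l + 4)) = 1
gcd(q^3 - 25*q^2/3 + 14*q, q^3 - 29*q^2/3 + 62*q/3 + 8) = q - 6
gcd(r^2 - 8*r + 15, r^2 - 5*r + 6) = r - 3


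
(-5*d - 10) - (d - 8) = -6*d - 2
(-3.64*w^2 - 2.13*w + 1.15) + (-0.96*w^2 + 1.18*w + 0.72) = -4.6*w^2 - 0.95*w + 1.87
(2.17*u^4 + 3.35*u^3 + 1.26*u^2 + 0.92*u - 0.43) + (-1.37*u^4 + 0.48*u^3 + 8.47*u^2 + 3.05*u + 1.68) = 0.8*u^4 + 3.83*u^3 + 9.73*u^2 + 3.97*u + 1.25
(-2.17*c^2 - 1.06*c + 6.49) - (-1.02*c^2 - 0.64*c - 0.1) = -1.15*c^2 - 0.42*c + 6.59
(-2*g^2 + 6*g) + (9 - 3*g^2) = -5*g^2 + 6*g + 9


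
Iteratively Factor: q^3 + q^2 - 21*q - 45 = (q - 5)*(q^2 + 6*q + 9) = (q - 5)*(q + 3)*(q + 3)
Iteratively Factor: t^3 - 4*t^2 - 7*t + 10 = (t + 2)*(t^2 - 6*t + 5) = (t - 1)*(t + 2)*(t - 5)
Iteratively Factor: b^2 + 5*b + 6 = (b + 3)*(b + 2)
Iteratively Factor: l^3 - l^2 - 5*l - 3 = (l + 1)*(l^2 - 2*l - 3) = (l - 3)*(l + 1)*(l + 1)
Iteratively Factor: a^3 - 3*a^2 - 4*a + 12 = (a - 3)*(a^2 - 4) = (a - 3)*(a + 2)*(a - 2)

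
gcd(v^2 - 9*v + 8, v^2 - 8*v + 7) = v - 1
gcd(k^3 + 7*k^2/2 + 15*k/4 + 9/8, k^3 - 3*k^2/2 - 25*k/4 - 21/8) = k^2 + 2*k + 3/4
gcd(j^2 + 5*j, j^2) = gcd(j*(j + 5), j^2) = j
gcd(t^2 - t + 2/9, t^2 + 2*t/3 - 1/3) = t - 1/3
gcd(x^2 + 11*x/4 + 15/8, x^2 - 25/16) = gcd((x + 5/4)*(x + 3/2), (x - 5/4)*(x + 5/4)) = x + 5/4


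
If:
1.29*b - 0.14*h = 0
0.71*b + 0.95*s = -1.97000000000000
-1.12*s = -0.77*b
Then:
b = -1.45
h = -13.32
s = -0.99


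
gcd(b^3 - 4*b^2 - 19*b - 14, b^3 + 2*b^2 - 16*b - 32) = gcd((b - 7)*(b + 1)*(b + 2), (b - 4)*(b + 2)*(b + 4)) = b + 2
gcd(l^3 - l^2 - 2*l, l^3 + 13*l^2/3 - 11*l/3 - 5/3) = 1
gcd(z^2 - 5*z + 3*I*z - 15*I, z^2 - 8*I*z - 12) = 1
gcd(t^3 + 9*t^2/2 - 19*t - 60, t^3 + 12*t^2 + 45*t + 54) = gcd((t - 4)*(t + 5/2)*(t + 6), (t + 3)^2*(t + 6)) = t + 6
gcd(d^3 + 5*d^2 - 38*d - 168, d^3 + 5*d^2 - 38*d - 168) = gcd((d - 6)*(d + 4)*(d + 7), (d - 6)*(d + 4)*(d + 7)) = d^3 + 5*d^2 - 38*d - 168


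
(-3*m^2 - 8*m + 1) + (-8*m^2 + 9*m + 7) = -11*m^2 + m + 8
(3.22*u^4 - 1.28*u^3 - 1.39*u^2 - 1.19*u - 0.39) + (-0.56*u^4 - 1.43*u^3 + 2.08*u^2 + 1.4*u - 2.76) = 2.66*u^4 - 2.71*u^3 + 0.69*u^2 + 0.21*u - 3.15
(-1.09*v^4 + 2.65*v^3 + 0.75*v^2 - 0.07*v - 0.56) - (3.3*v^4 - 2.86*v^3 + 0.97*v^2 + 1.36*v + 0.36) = -4.39*v^4 + 5.51*v^3 - 0.22*v^2 - 1.43*v - 0.92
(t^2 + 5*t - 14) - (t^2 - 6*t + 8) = 11*t - 22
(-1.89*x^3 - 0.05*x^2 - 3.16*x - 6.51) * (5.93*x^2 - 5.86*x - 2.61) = -11.2077*x^5 + 10.7789*x^4 - 13.5129*x^3 - 19.9562*x^2 + 46.3962*x + 16.9911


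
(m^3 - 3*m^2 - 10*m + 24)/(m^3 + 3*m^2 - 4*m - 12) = (m - 4)/(m + 2)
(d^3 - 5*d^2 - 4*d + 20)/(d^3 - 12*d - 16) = (d^2 - 7*d + 10)/(d^2 - 2*d - 8)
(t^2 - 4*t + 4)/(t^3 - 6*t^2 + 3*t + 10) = (t - 2)/(t^2 - 4*t - 5)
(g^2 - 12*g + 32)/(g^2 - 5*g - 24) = (g - 4)/(g + 3)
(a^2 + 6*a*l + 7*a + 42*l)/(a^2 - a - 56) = (a + 6*l)/(a - 8)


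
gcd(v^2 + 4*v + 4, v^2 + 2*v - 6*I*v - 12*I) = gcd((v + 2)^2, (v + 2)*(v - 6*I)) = v + 2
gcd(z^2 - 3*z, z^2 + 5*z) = z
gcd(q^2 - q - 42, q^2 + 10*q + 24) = q + 6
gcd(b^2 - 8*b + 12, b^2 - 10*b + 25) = 1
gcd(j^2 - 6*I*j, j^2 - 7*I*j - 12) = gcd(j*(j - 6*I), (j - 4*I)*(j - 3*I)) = 1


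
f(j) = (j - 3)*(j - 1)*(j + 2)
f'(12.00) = 379.00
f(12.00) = 1386.00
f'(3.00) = 10.00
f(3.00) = 0.00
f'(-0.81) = 0.21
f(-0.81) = 8.21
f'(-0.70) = -0.73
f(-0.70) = 8.18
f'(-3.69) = 50.61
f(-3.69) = -53.03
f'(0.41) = -6.14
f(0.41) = 3.68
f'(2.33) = 1.97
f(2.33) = -3.86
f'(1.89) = -1.84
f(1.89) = -3.84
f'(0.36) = -6.05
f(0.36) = 3.99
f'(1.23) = -5.38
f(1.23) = -1.31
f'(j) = (j - 3)*(j - 1) + (j - 3)*(j + 2) + (j - 1)*(j + 2)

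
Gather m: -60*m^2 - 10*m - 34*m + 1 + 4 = -60*m^2 - 44*m + 5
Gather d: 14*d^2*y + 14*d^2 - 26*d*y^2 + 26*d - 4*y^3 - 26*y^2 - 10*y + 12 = d^2*(14*y + 14) + d*(26 - 26*y^2) - 4*y^3 - 26*y^2 - 10*y + 12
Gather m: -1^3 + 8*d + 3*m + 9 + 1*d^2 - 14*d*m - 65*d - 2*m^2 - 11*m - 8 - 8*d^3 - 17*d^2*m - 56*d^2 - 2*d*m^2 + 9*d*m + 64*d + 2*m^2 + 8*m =-8*d^3 - 55*d^2 - 2*d*m^2 + 7*d + m*(-17*d^2 - 5*d)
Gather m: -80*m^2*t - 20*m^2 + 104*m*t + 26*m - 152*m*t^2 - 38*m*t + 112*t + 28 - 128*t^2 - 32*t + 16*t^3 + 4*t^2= m^2*(-80*t - 20) + m*(-152*t^2 + 66*t + 26) + 16*t^3 - 124*t^2 + 80*t + 28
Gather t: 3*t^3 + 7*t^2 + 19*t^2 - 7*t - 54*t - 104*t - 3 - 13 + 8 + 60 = 3*t^3 + 26*t^2 - 165*t + 52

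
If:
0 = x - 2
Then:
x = 2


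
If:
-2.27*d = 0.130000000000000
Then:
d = -0.06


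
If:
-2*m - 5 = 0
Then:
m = -5/2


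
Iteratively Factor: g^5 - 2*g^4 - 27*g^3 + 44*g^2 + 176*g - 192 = (g - 4)*(g^4 + 2*g^3 - 19*g^2 - 32*g + 48) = (g - 4)^2*(g^3 + 6*g^2 + 5*g - 12) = (g - 4)^2*(g + 3)*(g^2 + 3*g - 4) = (g - 4)^2*(g - 1)*(g + 3)*(g + 4)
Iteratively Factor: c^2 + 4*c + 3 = (c + 1)*(c + 3)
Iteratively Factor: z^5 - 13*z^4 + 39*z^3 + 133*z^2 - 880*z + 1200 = (z + 4)*(z^4 - 17*z^3 + 107*z^2 - 295*z + 300) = (z - 3)*(z + 4)*(z^3 - 14*z^2 + 65*z - 100) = (z - 5)*(z - 3)*(z + 4)*(z^2 - 9*z + 20) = (z - 5)*(z - 4)*(z - 3)*(z + 4)*(z - 5)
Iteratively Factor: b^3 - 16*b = (b + 4)*(b^2 - 4*b) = b*(b + 4)*(b - 4)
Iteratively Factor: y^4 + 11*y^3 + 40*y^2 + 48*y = (y + 4)*(y^3 + 7*y^2 + 12*y) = (y + 4)^2*(y^2 + 3*y) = y*(y + 4)^2*(y + 3)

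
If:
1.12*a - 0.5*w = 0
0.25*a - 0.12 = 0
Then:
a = 0.48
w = 1.08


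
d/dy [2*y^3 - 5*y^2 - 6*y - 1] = 6*y^2 - 10*y - 6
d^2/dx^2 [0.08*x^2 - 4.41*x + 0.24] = 0.160000000000000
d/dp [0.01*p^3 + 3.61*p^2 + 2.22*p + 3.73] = 0.03*p^2 + 7.22*p + 2.22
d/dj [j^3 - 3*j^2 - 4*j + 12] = 3*j^2 - 6*j - 4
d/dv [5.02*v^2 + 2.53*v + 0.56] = 10.04*v + 2.53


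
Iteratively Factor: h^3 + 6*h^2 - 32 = (h + 4)*(h^2 + 2*h - 8) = (h + 4)^2*(h - 2)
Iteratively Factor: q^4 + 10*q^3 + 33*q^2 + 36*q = (q + 4)*(q^3 + 6*q^2 + 9*q) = (q + 3)*(q + 4)*(q^2 + 3*q) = (q + 3)^2*(q + 4)*(q)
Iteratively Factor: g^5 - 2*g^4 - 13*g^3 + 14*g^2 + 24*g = (g + 1)*(g^4 - 3*g^3 - 10*g^2 + 24*g) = (g - 2)*(g + 1)*(g^3 - g^2 - 12*g) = g*(g - 2)*(g + 1)*(g^2 - g - 12) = g*(g - 4)*(g - 2)*(g + 1)*(g + 3)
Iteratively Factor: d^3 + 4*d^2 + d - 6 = (d - 1)*(d^2 + 5*d + 6) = (d - 1)*(d + 2)*(d + 3)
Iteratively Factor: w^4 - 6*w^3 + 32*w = (w)*(w^3 - 6*w^2 + 32) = w*(w - 4)*(w^2 - 2*w - 8) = w*(w - 4)*(w + 2)*(w - 4)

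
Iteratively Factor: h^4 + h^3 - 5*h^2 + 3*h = (h)*(h^3 + h^2 - 5*h + 3) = h*(h - 1)*(h^2 + 2*h - 3) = h*(h - 1)*(h + 3)*(h - 1)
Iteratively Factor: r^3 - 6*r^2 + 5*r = (r - 1)*(r^2 - 5*r) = r*(r - 1)*(r - 5)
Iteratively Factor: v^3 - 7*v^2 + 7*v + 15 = (v - 5)*(v^2 - 2*v - 3) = (v - 5)*(v - 3)*(v + 1)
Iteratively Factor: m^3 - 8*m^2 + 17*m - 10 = (m - 1)*(m^2 - 7*m + 10) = (m - 2)*(m - 1)*(m - 5)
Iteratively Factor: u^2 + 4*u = (u)*(u + 4)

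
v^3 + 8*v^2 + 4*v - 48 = (v - 2)*(v + 4)*(v + 6)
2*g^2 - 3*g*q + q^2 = (-2*g + q)*(-g + q)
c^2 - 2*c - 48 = (c - 8)*(c + 6)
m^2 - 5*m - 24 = (m - 8)*(m + 3)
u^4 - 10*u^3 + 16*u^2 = u^2*(u - 8)*(u - 2)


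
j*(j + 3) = j^2 + 3*j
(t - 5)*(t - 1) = t^2 - 6*t + 5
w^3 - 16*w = w*(w - 4)*(w + 4)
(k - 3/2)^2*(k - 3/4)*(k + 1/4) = k^4 - 7*k^3/2 + 57*k^2/16 - 9*k/16 - 27/64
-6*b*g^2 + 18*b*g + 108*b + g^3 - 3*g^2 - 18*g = (-6*b + g)*(g - 6)*(g + 3)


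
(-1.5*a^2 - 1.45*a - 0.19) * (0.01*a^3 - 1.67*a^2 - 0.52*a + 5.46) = -0.015*a^5 + 2.4905*a^4 + 3.1996*a^3 - 7.1187*a^2 - 7.8182*a - 1.0374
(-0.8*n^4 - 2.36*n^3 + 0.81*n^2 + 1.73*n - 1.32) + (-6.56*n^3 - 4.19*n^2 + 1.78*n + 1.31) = -0.8*n^4 - 8.92*n^3 - 3.38*n^2 + 3.51*n - 0.01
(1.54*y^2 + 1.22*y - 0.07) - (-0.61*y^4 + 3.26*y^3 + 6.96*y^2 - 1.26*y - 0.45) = 0.61*y^4 - 3.26*y^3 - 5.42*y^2 + 2.48*y + 0.38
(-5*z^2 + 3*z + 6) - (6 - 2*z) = -5*z^2 + 5*z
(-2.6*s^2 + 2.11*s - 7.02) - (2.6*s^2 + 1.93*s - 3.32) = -5.2*s^2 + 0.18*s - 3.7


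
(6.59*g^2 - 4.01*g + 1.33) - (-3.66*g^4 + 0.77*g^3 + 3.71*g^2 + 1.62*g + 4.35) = 3.66*g^4 - 0.77*g^3 + 2.88*g^2 - 5.63*g - 3.02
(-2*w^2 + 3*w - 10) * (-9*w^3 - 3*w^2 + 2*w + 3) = 18*w^5 - 21*w^4 + 77*w^3 + 30*w^2 - 11*w - 30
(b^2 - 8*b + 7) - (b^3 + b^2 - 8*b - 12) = 19 - b^3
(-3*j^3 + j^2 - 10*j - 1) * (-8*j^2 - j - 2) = 24*j^5 - 5*j^4 + 85*j^3 + 16*j^2 + 21*j + 2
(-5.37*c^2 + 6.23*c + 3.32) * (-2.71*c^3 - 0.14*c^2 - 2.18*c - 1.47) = 14.5527*c^5 - 16.1315*c^4 + 1.8372*c^3 - 6.1523*c^2 - 16.3957*c - 4.8804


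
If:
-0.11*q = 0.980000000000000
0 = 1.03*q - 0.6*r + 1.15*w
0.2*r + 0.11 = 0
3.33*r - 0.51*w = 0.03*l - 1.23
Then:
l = -150.82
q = -8.91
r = -0.55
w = 7.69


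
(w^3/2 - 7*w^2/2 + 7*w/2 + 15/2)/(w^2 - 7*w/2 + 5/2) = (w^3 - 7*w^2 + 7*w + 15)/(2*w^2 - 7*w + 5)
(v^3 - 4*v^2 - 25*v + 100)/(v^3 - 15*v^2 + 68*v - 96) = (v^2 - 25)/(v^2 - 11*v + 24)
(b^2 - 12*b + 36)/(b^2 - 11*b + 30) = (b - 6)/(b - 5)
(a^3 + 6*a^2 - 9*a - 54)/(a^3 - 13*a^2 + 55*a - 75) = (a^2 + 9*a + 18)/(a^2 - 10*a + 25)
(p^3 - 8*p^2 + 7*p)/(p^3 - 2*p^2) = (p^2 - 8*p + 7)/(p*(p - 2))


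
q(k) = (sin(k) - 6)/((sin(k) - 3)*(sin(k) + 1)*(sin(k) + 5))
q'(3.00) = 0.31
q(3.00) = 0.35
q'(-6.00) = -0.23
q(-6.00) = 0.31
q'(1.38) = -0.01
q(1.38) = 0.21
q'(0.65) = -0.11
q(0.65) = 0.25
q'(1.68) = 0.01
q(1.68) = 0.21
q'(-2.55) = 1.84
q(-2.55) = 0.94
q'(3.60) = 1.24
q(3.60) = 0.74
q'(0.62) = -0.12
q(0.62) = 0.25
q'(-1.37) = -216.15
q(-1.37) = 21.71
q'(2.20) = 0.06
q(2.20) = 0.23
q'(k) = -(sin(k) - 6)*cos(k)/((sin(k) - 3)*(sin(k) + 1)*(sin(k) + 5)^2) - (sin(k) - 6)*cos(k)/((sin(k) - 3)*(sin(k) + 1)^2*(sin(k) + 5)) - (sin(k) - 6)*cos(k)/((sin(k) - 3)^2*(sin(k) + 1)*(sin(k) + 5)) + cos(k)/((sin(k) - 3)*(sin(k) + 1)*(sin(k) + 5))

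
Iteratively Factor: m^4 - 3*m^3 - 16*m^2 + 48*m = (m - 4)*(m^3 + m^2 - 12*m) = (m - 4)*(m + 4)*(m^2 - 3*m) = m*(m - 4)*(m + 4)*(m - 3)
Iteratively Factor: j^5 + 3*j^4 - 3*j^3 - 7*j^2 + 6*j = (j)*(j^4 + 3*j^3 - 3*j^2 - 7*j + 6) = j*(j - 1)*(j^3 + 4*j^2 + j - 6) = j*(j - 1)^2*(j^2 + 5*j + 6) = j*(j - 1)^2*(j + 2)*(j + 3)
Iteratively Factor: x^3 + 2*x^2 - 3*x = (x + 3)*(x^2 - x) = x*(x + 3)*(x - 1)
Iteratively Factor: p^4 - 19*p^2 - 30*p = (p + 3)*(p^3 - 3*p^2 - 10*p) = (p - 5)*(p + 3)*(p^2 + 2*p) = p*(p - 5)*(p + 3)*(p + 2)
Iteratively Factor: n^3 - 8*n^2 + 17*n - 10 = (n - 1)*(n^2 - 7*n + 10) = (n - 2)*(n - 1)*(n - 5)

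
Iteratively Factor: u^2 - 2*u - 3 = (u + 1)*(u - 3)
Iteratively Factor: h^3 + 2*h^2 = (h)*(h^2 + 2*h) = h*(h + 2)*(h)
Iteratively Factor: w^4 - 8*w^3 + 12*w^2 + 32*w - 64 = (w + 2)*(w^3 - 10*w^2 + 32*w - 32) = (w - 4)*(w + 2)*(w^2 - 6*w + 8) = (w - 4)^2*(w + 2)*(w - 2)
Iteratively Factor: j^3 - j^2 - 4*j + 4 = (j + 2)*(j^2 - 3*j + 2) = (j - 1)*(j + 2)*(j - 2)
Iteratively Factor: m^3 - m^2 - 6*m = (m - 3)*(m^2 + 2*m) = (m - 3)*(m + 2)*(m)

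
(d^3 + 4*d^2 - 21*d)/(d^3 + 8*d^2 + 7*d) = (d - 3)/(d + 1)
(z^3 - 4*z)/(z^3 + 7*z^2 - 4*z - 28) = z/(z + 7)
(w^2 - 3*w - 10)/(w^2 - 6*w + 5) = (w + 2)/(w - 1)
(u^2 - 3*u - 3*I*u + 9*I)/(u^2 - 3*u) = (u - 3*I)/u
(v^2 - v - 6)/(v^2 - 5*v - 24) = (-v^2 + v + 6)/(-v^2 + 5*v + 24)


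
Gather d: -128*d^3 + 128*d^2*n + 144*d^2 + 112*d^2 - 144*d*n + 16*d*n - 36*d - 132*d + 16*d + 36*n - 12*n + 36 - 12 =-128*d^3 + d^2*(128*n + 256) + d*(-128*n - 152) + 24*n + 24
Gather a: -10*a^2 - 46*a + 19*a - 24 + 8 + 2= -10*a^2 - 27*a - 14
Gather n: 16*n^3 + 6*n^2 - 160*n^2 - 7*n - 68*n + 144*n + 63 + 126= 16*n^3 - 154*n^2 + 69*n + 189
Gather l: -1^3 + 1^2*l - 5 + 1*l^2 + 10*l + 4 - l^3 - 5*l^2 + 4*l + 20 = -l^3 - 4*l^2 + 15*l + 18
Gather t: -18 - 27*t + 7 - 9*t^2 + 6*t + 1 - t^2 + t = -10*t^2 - 20*t - 10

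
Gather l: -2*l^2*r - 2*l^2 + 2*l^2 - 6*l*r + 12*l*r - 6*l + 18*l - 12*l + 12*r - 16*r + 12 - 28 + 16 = -2*l^2*r + 6*l*r - 4*r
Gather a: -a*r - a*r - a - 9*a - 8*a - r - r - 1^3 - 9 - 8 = a*(-2*r - 18) - 2*r - 18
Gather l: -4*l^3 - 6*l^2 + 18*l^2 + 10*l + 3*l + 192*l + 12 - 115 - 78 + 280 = -4*l^3 + 12*l^2 + 205*l + 99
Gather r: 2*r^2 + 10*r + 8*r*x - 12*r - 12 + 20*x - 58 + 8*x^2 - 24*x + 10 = 2*r^2 + r*(8*x - 2) + 8*x^2 - 4*x - 60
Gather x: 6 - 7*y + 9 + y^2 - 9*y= y^2 - 16*y + 15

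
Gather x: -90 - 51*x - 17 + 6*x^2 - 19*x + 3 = 6*x^2 - 70*x - 104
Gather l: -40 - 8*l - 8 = -8*l - 48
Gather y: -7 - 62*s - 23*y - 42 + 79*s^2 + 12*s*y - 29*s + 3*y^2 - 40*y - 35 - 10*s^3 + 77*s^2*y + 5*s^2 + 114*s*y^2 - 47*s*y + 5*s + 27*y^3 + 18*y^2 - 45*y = -10*s^3 + 84*s^2 - 86*s + 27*y^3 + y^2*(114*s + 21) + y*(77*s^2 - 35*s - 108) - 84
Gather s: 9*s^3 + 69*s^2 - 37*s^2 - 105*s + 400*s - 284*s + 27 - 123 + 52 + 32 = 9*s^3 + 32*s^2 + 11*s - 12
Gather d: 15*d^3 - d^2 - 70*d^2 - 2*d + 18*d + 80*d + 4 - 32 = 15*d^3 - 71*d^2 + 96*d - 28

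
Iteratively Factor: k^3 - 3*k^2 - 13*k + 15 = (k + 3)*(k^2 - 6*k + 5) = (k - 1)*(k + 3)*(k - 5)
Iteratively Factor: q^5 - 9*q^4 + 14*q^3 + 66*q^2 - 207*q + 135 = (q - 1)*(q^4 - 8*q^3 + 6*q^2 + 72*q - 135) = (q - 1)*(q + 3)*(q^3 - 11*q^2 + 39*q - 45) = (q - 5)*(q - 1)*(q + 3)*(q^2 - 6*q + 9) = (q - 5)*(q - 3)*(q - 1)*(q + 3)*(q - 3)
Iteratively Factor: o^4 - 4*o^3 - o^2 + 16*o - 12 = (o - 2)*(o^3 - 2*o^2 - 5*o + 6) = (o - 3)*(o - 2)*(o^2 + o - 2) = (o - 3)*(o - 2)*(o + 2)*(o - 1)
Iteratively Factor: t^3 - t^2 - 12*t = (t)*(t^2 - t - 12) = t*(t - 4)*(t + 3)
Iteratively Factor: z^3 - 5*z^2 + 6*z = (z - 2)*(z^2 - 3*z) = (z - 3)*(z - 2)*(z)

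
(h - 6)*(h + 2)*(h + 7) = h^3 + 3*h^2 - 40*h - 84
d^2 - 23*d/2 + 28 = (d - 8)*(d - 7/2)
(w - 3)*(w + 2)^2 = w^3 + w^2 - 8*w - 12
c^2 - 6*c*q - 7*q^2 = (c - 7*q)*(c + q)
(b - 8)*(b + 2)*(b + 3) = b^3 - 3*b^2 - 34*b - 48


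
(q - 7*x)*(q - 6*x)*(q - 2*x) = q^3 - 15*q^2*x + 68*q*x^2 - 84*x^3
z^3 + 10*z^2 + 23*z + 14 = (z + 1)*(z + 2)*(z + 7)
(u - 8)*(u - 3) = u^2 - 11*u + 24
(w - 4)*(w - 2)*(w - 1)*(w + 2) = w^4 - 5*w^3 + 20*w - 16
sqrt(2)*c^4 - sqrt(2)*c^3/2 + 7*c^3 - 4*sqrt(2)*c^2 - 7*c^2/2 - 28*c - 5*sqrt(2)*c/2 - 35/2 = (c - 5/2)*(c + 1)*(c + 7*sqrt(2)/2)*(sqrt(2)*c + sqrt(2))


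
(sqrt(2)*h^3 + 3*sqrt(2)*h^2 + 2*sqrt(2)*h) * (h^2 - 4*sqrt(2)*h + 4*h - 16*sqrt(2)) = sqrt(2)*h^5 - 8*h^4 + 7*sqrt(2)*h^4 - 56*h^3 + 14*sqrt(2)*h^3 - 112*h^2 + 8*sqrt(2)*h^2 - 64*h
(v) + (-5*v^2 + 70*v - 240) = -5*v^2 + 71*v - 240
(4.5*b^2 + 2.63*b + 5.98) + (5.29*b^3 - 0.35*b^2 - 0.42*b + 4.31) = 5.29*b^3 + 4.15*b^2 + 2.21*b + 10.29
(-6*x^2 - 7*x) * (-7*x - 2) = 42*x^3 + 61*x^2 + 14*x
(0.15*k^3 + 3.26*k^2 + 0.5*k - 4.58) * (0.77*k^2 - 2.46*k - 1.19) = 0.1155*k^5 + 2.1412*k^4 - 7.8131*k^3 - 8.636*k^2 + 10.6718*k + 5.4502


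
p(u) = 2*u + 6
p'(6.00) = 2.00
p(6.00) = 18.00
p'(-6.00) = 2.00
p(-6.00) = -6.00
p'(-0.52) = 2.00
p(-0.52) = 4.96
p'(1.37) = 2.00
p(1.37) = 8.74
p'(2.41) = 2.00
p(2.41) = 10.82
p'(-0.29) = 2.00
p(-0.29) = 5.42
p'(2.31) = 2.00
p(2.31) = 10.62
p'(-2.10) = 2.00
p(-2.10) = 1.80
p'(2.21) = 2.00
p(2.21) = 10.42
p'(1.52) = 2.00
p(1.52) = 9.04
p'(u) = 2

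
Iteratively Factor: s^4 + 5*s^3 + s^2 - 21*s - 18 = (s + 1)*(s^3 + 4*s^2 - 3*s - 18) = (s + 1)*(s + 3)*(s^2 + s - 6) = (s - 2)*(s + 1)*(s + 3)*(s + 3)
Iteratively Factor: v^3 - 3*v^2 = (v)*(v^2 - 3*v) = v*(v - 3)*(v)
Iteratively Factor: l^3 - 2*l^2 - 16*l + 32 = (l - 4)*(l^2 + 2*l - 8) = (l - 4)*(l + 4)*(l - 2)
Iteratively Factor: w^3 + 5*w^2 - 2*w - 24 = (w + 4)*(w^2 + w - 6) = (w - 2)*(w + 4)*(w + 3)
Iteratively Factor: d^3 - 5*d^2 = (d)*(d^2 - 5*d) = d^2*(d - 5)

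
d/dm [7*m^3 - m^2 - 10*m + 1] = 21*m^2 - 2*m - 10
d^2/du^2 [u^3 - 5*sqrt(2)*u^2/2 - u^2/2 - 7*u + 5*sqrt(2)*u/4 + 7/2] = 6*u - 5*sqrt(2) - 1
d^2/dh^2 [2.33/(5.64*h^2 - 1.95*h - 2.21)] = (148.232736*h^2 - 51.25068*h - 2.33*(11.28*h - 1.95)*(22.56*h - 3.9) - 58.084104)/(-5.64*h^2 + 1.95*h + 2.21)^3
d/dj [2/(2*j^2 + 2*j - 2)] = (-2*j - 1)/(j^2 + j - 1)^2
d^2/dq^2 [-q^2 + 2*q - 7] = -2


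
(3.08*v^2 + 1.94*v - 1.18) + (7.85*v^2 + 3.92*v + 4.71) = 10.93*v^2 + 5.86*v + 3.53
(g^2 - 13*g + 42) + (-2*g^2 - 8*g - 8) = -g^2 - 21*g + 34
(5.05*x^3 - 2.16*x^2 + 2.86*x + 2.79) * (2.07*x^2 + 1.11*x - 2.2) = 10.4535*x^5 + 1.1343*x^4 - 7.5874*x^3 + 13.7019*x^2 - 3.1951*x - 6.138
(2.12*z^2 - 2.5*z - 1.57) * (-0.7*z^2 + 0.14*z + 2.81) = -1.484*z^4 + 2.0468*z^3 + 6.7062*z^2 - 7.2448*z - 4.4117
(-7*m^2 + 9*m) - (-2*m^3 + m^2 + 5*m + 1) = 2*m^3 - 8*m^2 + 4*m - 1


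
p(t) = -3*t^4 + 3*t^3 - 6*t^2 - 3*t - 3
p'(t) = -12*t^3 + 9*t^2 - 12*t - 3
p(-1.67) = -52.03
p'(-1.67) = 98.03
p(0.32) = -4.51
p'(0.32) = -6.31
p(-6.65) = -6997.51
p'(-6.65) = 4003.76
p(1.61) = -31.02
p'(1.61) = -49.07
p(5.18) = -1922.49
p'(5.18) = -1491.57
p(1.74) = -38.08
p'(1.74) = -59.85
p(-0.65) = -4.94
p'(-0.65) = 11.90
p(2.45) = -110.34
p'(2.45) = -154.85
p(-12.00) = -68223.00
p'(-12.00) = 22173.00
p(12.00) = -57927.00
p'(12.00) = -19587.00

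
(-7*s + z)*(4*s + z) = -28*s^2 - 3*s*z + z^2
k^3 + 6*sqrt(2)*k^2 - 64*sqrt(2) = (k - 2*sqrt(2))*(k + 4*sqrt(2))^2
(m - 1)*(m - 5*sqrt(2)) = m^2 - 5*sqrt(2)*m - m + 5*sqrt(2)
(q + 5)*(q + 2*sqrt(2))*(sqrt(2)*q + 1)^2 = 2*q^4 + 6*sqrt(2)*q^3 + 10*q^3 + 9*q^2 + 30*sqrt(2)*q^2 + 2*sqrt(2)*q + 45*q + 10*sqrt(2)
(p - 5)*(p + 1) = p^2 - 4*p - 5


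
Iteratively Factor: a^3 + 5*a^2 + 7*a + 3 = (a + 1)*(a^2 + 4*a + 3) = (a + 1)^2*(a + 3)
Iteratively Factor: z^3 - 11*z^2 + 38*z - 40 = (z - 4)*(z^2 - 7*z + 10) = (z - 4)*(z - 2)*(z - 5)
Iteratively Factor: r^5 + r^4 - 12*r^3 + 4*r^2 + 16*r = (r - 2)*(r^4 + 3*r^3 - 6*r^2 - 8*r) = (r - 2)^2*(r^3 + 5*r^2 + 4*r) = r*(r - 2)^2*(r^2 + 5*r + 4) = r*(r - 2)^2*(r + 1)*(r + 4)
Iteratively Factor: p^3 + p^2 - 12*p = (p + 4)*(p^2 - 3*p) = (p - 3)*(p + 4)*(p)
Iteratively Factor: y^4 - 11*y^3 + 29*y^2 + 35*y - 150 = (y - 5)*(y^3 - 6*y^2 - y + 30) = (y - 5)^2*(y^2 - y - 6) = (y - 5)^2*(y - 3)*(y + 2)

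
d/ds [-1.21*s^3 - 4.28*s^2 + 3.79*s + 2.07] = -3.63*s^2 - 8.56*s + 3.79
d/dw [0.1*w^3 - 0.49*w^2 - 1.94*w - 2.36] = 0.3*w^2 - 0.98*w - 1.94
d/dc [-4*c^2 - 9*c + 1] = -8*c - 9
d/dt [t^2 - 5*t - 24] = 2*t - 5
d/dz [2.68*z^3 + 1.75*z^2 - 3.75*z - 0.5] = 8.04*z^2 + 3.5*z - 3.75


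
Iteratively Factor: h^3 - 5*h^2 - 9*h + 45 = (h - 5)*(h^2 - 9) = (h - 5)*(h + 3)*(h - 3)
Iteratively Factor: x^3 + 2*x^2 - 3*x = (x + 3)*(x^2 - x) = x*(x + 3)*(x - 1)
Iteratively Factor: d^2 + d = (d + 1)*(d)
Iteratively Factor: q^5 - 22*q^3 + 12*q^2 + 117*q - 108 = (q - 1)*(q^4 + q^3 - 21*q^2 - 9*q + 108) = (q - 1)*(q + 3)*(q^3 - 2*q^2 - 15*q + 36) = (q - 3)*(q - 1)*(q + 3)*(q^2 + q - 12) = (q - 3)^2*(q - 1)*(q + 3)*(q + 4)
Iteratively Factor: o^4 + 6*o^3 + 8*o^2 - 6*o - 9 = (o - 1)*(o^3 + 7*o^2 + 15*o + 9) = (o - 1)*(o + 1)*(o^2 + 6*o + 9) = (o - 1)*(o + 1)*(o + 3)*(o + 3)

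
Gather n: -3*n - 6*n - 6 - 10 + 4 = -9*n - 12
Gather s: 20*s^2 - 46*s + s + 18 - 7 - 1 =20*s^2 - 45*s + 10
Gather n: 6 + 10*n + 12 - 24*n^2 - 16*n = -24*n^2 - 6*n + 18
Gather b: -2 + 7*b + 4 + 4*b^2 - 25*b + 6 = 4*b^2 - 18*b + 8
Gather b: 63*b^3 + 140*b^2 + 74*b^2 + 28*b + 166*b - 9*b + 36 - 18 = 63*b^3 + 214*b^2 + 185*b + 18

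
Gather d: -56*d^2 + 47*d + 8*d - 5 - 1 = -56*d^2 + 55*d - 6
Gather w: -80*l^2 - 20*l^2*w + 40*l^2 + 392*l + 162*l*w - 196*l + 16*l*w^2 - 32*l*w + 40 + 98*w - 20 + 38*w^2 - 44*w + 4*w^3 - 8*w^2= -40*l^2 + 196*l + 4*w^3 + w^2*(16*l + 30) + w*(-20*l^2 + 130*l + 54) + 20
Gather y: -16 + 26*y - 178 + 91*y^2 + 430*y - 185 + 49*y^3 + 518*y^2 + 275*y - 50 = 49*y^3 + 609*y^2 + 731*y - 429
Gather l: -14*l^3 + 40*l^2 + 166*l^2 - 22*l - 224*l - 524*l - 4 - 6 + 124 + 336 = -14*l^3 + 206*l^2 - 770*l + 450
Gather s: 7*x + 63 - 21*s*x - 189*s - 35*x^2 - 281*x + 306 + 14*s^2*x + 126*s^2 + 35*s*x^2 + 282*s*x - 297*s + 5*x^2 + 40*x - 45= s^2*(14*x + 126) + s*(35*x^2 + 261*x - 486) - 30*x^2 - 234*x + 324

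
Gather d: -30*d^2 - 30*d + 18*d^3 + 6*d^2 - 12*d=18*d^3 - 24*d^2 - 42*d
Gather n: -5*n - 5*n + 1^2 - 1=-10*n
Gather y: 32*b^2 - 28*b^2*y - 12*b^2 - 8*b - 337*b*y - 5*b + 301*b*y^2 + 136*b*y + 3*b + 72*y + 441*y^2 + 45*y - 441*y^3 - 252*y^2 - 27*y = 20*b^2 - 10*b - 441*y^3 + y^2*(301*b + 189) + y*(-28*b^2 - 201*b + 90)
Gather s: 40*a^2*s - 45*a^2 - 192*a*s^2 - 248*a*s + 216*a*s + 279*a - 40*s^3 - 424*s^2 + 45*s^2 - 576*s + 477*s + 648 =-45*a^2 + 279*a - 40*s^3 + s^2*(-192*a - 379) + s*(40*a^2 - 32*a - 99) + 648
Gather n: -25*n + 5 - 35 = -25*n - 30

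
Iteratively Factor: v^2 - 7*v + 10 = (v - 2)*(v - 5)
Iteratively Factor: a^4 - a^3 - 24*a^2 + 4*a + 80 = (a + 4)*(a^3 - 5*a^2 - 4*a + 20) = (a - 5)*(a + 4)*(a^2 - 4) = (a - 5)*(a - 2)*(a + 4)*(a + 2)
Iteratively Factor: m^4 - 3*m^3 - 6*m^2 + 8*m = (m + 2)*(m^3 - 5*m^2 + 4*m) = (m - 1)*(m + 2)*(m^2 - 4*m) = m*(m - 1)*(m + 2)*(m - 4)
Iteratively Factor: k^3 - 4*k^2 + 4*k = (k - 2)*(k^2 - 2*k) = (k - 2)^2*(k)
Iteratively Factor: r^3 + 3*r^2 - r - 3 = (r + 3)*(r^2 - 1) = (r + 1)*(r + 3)*(r - 1)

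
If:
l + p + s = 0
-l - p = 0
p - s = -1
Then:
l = 1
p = -1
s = 0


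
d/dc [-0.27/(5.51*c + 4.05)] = 1.4877/(5.51*c + 4.05)^2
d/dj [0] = 0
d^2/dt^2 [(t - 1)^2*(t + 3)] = 6*t + 2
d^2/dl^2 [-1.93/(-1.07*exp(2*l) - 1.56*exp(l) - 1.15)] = (1.93*(2.14*exp(l) + 1.56)*(4.28*exp(l) + 3.12)*exp(l) - (8.2604*exp(l) + 3.0108)*(1.07*exp(2*l) + 1.56*exp(l) + 1.15))*exp(l)/(1.07*exp(2*l) + 1.56*exp(l) + 1.15)^3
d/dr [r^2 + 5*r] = 2*r + 5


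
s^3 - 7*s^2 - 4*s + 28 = (s - 7)*(s - 2)*(s + 2)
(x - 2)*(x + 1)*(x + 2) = x^3 + x^2 - 4*x - 4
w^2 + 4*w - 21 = (w - 3)*(w + 7)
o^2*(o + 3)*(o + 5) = o^4 + 8*o^3 + 15*o^2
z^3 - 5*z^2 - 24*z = z*(z - 8)*(z + 3)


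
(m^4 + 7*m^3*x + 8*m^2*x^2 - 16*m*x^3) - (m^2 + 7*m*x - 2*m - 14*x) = m^4 + 7*m^3*x + 8*m^2*x^2 - m^2 - 16*m*x^3 - 7*m*x + 2*m + 14*x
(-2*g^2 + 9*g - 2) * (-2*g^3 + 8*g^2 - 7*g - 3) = 4*g^5 - 34*g^4 + 90*g^3 - 73*g^2 - 13*g + 6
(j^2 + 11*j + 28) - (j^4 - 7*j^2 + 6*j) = -j^4 + 8*j^2 + 5*j + 28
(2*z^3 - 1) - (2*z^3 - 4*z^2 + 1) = 4*z^2 - 2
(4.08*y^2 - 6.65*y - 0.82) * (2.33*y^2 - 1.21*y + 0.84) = 9.5064*y^4 - 20.4313*y^3 + 9.5631*y^2 - 4.5938*y - 0.6888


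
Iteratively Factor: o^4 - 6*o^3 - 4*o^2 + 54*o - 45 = (o - 1)*(o^3 - 5*o^2 - 9*o + 45) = (o - 5)*(o - 1)*(o^2 - 9) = (o - 5)*(o - 1)*(o + 3)*(o - 3)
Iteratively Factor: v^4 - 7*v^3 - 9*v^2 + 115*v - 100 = (v - 1)*(v^3 - 6*v^2 - 15*v + 100) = (v - 1)*(v + 4)*(v^2 - 10*v + 25) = (v - 5)*(v - 1)*(v + 4)*(v - 5)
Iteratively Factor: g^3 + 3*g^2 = (g)*(g^2 + 3*g) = g^2*(g + 3)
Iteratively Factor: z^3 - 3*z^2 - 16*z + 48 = (z + 4)*(z^2 - 7*z + 12) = (z - 4)*(z + 4)*(z - 3)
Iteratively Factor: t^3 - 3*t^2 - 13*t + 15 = (t + 3)*(t^2 - 6*t + 5) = (t - 5)*(t + 3)*(t - 1)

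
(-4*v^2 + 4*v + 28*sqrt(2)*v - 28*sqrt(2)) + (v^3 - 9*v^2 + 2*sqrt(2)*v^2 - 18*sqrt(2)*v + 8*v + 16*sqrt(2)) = v^3 - 13*v^2 + 2*sqrt(2)*v^2 + 12*v + 10*sqrt(2)*v - 12*sqrt(2)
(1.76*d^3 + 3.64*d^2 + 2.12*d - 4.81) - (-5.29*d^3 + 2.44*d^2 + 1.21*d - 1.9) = 7.05*d^3 + 1.2*d^2 + 0.91*d - 2.91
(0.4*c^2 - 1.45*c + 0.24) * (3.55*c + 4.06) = 1.42*c^3 - 3.5235*c^2 - 5.035*c + 0.9744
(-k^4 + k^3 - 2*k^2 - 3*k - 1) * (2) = -2*k^4 + 2*k^3 - 4*k^2 - 6*k - 2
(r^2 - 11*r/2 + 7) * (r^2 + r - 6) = r^4 - 9*r^3/2 - 9*r^2/2 + 40*r - 42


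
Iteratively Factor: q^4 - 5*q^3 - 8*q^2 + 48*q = (q - 4)*(q^3 - q^2 - 12*q) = q*(q - 4)*(q^2 - q - 12) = q*(q - 4)*(q + 3)*(q - 4)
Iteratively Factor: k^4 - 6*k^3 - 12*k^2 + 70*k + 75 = (k + 3)*(k^3 - 9*k^2 + 15*k + 25) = (k + 1)*(k + 3)*(k^2 - 10*k + 25) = (k - 5)*(k + 1)*(k + 3)*(k - 5)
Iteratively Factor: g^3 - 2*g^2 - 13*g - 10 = (g - 5)*(g^2 + 3*g + 2) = (g - 5)*(g + 1)*(g + 2)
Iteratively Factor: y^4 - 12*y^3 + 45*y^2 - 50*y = (y - 5)*(y^3 - 7*y^2 + 10*y) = (y - 5)*(y - 2)*(y^2 - 5*y) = (y - 5)^2*(y - 2)*(y)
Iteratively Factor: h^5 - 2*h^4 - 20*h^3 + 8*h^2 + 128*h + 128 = (h + 2)*(h^4 - 4*h^3 - 12*h^2 + 32*h + 64) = (h + 2)^2*(h^3 - 6*h^2 + 32) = (h - 4)*(h + 2)^2*(h^2 - 2*h - 8) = (h - 4)^2*(h + 2)^2*(h + 2)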